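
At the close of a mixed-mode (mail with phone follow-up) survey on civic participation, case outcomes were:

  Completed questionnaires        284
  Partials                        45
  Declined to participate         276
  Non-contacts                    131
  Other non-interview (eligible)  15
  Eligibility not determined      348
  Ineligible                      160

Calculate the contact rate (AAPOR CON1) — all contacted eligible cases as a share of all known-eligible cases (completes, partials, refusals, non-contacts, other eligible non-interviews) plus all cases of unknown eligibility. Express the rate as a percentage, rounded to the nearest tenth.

Top → 284 + 45 + 276 + 15 = 620
Denom → 284 + 45 + 276 + 131 + 15 + 348 = 1099
CON1 = 620 / 1099 = 0.5641

56.4%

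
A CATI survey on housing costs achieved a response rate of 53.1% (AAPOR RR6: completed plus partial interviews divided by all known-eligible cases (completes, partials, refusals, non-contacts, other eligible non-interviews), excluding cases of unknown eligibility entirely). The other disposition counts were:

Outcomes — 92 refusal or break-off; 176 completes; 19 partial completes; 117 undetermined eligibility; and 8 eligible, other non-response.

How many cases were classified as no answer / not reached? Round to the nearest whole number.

72

Num → 176 + 19 = 195
RR6 = 195 / D = 0.531
D = 195 / 0.531 = 367.2
Rest of base = 295
no answer / not reached = 367.2 − 295 ≈ 72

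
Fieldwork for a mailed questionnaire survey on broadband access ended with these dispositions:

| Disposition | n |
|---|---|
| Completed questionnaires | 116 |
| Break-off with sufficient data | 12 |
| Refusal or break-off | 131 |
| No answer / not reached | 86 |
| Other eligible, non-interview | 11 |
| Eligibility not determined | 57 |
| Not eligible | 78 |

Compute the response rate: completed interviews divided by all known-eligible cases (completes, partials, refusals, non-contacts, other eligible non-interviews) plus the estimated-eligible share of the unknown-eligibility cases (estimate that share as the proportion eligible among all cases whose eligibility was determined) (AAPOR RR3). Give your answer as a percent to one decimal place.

Numerator → 116
Eligible (known) → 116 + 12 + 131 + 86 + 11 = 356
e = 356 / (356 + 78) = 356 / 434 = 0.8203
e × U → 0.8203 × 57 = 46.76
Denominator → 356 + 46.76 = 402.76
RR3 = 116 / 402.76 = 0.2880

28.8%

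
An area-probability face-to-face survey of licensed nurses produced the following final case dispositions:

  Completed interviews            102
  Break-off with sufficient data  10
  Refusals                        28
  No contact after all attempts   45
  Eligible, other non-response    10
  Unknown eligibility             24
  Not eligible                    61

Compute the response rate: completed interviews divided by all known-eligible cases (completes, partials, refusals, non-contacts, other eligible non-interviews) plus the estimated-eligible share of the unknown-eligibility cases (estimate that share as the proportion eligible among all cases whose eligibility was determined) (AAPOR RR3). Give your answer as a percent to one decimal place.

Top = 102
Determined eligible = 102 + 10 + 28 + 45 + 10 = 195
e = 195 / (195 + 61) = 195 / 256 = 0.7617
Eligible share of unknowns = 0.7617 × 24 = 18.28
Denominator = 195 + 18.28 = 213.28
RR3 = 102 / 213.28 = 0.4782

47.8%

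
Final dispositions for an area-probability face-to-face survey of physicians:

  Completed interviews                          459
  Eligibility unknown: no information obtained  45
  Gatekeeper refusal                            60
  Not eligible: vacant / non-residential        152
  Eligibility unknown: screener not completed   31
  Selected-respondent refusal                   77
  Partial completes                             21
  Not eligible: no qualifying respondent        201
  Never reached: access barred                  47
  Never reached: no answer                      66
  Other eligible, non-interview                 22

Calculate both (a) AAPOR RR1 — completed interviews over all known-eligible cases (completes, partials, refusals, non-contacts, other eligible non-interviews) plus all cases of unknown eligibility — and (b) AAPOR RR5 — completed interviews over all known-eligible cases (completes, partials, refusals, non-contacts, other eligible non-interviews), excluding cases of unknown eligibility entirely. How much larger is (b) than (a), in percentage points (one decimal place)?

Refused = 60 + 77 = 137
No answer / not reached = 66 + 47 = 113
Unknown eligibility = 31 + 45 = 76
Not eligible = 201 + 152 = 353
Num = 459
Base = 459 + 21 + 137 + 113 + 22 + 76 = 828
RR1 = 459 / 828 = 0.5543
Base = 459 + 21 + 137 + 113 + 22 = 752
RR5 = 459 / 752 = 0.6104
Difference = 61.04 − 55.43 = 5.61 percentage points

5.6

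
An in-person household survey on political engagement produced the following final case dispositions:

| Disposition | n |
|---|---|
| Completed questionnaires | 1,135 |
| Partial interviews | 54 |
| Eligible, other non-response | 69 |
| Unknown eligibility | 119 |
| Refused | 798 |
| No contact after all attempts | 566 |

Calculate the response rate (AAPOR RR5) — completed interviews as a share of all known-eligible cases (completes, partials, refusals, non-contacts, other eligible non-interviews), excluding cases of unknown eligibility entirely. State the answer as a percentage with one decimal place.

Top = 1135
Base = 1135 + 54 + 798 + 566 + 69 = 2622
RR5 = 1135 / 2622 = 0.4329

43.3%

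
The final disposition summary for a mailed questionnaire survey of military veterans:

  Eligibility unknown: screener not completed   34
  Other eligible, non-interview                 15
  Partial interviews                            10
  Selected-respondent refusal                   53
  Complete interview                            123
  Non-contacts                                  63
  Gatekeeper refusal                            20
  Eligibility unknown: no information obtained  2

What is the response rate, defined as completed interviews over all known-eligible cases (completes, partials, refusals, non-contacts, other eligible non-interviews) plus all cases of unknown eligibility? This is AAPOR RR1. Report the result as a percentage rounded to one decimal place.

Refusal or break-off = 20 + 53 = 73
Eligibility not determined = 34 + 2 = 36
Num = 123
Base = 123 + 10 + 73 + 63 + 15 + 36 = 320
RR1 = 123 / 320 = 0.3844

38.4%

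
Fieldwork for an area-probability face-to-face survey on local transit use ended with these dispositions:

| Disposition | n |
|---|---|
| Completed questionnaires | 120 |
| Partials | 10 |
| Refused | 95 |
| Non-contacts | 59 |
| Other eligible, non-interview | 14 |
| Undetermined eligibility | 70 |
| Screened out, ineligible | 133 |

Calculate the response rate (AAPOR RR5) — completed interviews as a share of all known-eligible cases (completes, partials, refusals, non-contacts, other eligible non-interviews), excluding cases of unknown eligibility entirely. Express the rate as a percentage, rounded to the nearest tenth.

Num: 120
Base: 120 + 10 + 95 + 59 + 14 = 298
RR5 = 120 / 298 = 0.4027

40.3%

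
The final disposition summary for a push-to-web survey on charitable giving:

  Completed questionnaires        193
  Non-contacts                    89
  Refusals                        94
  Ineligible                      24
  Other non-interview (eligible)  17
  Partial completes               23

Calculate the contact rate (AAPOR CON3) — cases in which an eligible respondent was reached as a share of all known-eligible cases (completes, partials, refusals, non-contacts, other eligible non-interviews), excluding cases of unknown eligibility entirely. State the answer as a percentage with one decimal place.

78.6%

Num → 193 + 23 + 94 + 17 = 327
Denom → 193 + 23 + 94 + 89 + 17 = 416
CON3 = 327 / 416 = 0.7861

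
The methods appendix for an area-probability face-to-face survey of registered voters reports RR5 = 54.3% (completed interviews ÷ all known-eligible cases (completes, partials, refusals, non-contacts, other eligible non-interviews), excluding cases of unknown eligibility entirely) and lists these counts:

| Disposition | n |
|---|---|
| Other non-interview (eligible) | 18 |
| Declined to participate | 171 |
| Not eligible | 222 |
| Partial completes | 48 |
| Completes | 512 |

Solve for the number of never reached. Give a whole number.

194

RR5 = 512 / D = 0.543
D = 512 / 0.543 = 942.9
Other denominator terms total 749
never reached = 942.9 − 749 ≈ 194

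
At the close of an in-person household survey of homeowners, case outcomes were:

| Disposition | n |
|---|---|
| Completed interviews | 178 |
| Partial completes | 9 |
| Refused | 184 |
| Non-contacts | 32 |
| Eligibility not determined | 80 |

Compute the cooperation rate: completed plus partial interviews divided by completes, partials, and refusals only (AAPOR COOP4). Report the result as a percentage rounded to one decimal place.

50.4%

Numerator = 178 + 9 = 187
Denom = 178 + 9 + 184 = 371
COOP4 = 187 / 371 = 0.5040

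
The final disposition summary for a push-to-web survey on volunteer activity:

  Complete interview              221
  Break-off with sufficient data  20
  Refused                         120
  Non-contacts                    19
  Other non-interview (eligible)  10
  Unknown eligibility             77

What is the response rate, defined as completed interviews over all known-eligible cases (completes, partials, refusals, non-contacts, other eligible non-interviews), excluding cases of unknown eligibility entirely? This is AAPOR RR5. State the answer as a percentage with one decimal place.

Num = 221
Denominator = 221 + 20 + 120 + 19 + 10 = 390
RR5 = 221 / 390 = 0.5667

56.7%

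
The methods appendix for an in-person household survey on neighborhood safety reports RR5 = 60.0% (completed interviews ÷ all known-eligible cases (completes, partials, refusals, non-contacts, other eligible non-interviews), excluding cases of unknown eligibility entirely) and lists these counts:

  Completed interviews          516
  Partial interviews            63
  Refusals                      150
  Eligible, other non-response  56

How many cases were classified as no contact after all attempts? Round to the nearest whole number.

75

RR5 = 516 / D = 0.600
D = 516 / 0.600 = 860.0
Other denominator terms total 785
no contact after all attempts = 860.0 − 785 ≈ 75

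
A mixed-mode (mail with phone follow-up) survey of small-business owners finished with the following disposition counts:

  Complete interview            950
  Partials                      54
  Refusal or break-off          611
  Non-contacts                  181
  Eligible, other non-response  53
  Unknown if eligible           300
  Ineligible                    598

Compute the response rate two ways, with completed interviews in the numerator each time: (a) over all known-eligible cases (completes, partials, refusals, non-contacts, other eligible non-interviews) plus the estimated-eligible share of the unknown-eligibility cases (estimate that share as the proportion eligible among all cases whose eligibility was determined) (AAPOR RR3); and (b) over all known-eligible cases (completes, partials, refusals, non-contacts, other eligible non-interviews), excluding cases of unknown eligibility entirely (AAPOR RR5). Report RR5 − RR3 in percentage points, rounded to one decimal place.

Top: 950
Eligible (known): 950 + 54 + 611 + 181 + 53 = 1849
e = 1849 / (1849 + 598) = 1849 / 2447 = 0.7556
Eligible share of unknowns: 0.7556 × 300 = 226.68
Denom: 1849 + 226.68 = 2075.68
RR3 = 950 / 2075.68 = 0.4577
Denom: 950 + 54 + 611 + 181 + 53 = 1849
RR5 = 950 / 1849 = 0.5138
Difference = 51.38 − 45.77 = 5.61 percentage points

5.6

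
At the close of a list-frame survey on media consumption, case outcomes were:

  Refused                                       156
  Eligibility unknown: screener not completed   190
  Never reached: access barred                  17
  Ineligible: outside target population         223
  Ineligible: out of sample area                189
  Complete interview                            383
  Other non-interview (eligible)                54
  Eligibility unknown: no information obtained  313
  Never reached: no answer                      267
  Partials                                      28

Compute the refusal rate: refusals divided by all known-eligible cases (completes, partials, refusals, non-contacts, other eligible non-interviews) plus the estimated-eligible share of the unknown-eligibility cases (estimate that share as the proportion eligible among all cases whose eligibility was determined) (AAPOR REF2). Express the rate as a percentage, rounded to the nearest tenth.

No contact after all attempts = 267 + 17 = 284
Undetermined eligibility = 190 + 313 = 503
Out of scope = 223 + 189 = 412
Num = 156
Eligible (known) = 383 + 28 + 156 + 284 + 54 = 905
e = 905 / (905 + 412) = 905 / 1317 = 0.6872
e × U = 0.6872 × 503 = 345.66
Denominator = 905 + 345.66 = 1250.66
REF2 = 156 / 1250.66 = 0.1247

12.5%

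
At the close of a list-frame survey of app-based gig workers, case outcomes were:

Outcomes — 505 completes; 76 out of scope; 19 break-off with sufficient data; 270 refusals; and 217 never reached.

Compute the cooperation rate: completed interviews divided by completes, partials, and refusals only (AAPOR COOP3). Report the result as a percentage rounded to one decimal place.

Numerator → 505
Base → 505 + 19 + 270 = 794
COOP3 = 505 / 794 = 0.6360

63.6%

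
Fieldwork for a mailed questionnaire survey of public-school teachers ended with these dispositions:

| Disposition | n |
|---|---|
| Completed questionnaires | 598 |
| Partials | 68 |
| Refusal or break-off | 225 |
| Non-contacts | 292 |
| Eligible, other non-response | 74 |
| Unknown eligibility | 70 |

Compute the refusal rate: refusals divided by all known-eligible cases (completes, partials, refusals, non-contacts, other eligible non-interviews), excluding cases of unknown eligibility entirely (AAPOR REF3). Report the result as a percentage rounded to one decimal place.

17.9%

Numerator = 225
Denom = 598 + 68 + 225 + 292 + 74 = 1257
REF3 = 225 / 1257 = 0.1790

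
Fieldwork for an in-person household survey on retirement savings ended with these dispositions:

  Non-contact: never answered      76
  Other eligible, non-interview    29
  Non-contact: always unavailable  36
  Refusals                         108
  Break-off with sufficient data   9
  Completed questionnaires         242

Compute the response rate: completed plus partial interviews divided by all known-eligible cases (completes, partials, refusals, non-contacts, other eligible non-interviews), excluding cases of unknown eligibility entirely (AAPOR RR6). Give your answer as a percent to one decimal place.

Never reached = 76 + 36 = 112
Num: 242 + 9 = 251
Denom: 242 + 9 + 108 + 112 + 29 = 500
RR6 = 251 / 500 = 0.5020

50.2%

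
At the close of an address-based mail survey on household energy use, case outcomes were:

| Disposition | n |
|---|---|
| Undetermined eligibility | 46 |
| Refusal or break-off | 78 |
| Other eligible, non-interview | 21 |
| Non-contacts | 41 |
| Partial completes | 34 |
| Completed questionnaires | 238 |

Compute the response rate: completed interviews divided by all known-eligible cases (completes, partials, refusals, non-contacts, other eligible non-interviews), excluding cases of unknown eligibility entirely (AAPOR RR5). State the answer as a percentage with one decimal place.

Numerator → 238
Denominator → 238 + 34 + 78 + 41 + 21 = 412
RR5 = 238 / 412 = 0.5777

57.8%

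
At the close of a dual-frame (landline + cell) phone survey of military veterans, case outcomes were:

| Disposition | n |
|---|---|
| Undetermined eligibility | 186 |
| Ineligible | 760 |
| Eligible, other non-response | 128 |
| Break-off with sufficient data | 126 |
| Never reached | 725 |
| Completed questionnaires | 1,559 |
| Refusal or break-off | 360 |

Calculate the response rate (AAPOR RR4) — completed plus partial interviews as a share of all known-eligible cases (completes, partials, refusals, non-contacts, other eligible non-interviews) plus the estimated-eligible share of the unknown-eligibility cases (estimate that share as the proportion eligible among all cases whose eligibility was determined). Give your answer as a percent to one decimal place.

55.3%

Num = 1559 + 126 = 1685
Determined eligible = 1559 + 126 + 360 + 725 + 128 = 2898
e = 2898 / (2898 + 760) = 2898 / 3658 = 0.7922
Eligible share of unknowns = 0.7922 × 186 = 147.35
Denominator = 2898 + 147.35 = 3045.35
RR4 = 1685 / 3045.35 = 0.5533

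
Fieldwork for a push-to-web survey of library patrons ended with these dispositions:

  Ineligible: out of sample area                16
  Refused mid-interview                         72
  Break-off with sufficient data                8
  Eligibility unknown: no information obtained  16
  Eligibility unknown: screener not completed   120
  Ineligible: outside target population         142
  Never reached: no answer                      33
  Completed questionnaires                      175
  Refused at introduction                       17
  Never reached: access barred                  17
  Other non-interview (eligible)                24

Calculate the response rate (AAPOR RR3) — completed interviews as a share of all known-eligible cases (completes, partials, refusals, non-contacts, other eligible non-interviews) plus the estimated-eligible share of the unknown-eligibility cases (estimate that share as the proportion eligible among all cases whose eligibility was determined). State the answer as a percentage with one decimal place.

Refusals = 17 + 72 = 89
No contact after all attempts = 33 + 17 = 50
Eligibility not determined = 120 + 16 = 136
Ineligible = 142 + 16 = 158
Num = 175
Eligible (known) = 175 + 8 + 89 + 50 + 24 = 346
e = 346 / (346 + 158) = 346 / 504 = 0.6865
Estimated eligible among unknowns = 0.6865 × 136 = 93.36
Base = 346 + 93.36 = 439.36
RR3 = 175 / 439.36 = 0.3983

39.8%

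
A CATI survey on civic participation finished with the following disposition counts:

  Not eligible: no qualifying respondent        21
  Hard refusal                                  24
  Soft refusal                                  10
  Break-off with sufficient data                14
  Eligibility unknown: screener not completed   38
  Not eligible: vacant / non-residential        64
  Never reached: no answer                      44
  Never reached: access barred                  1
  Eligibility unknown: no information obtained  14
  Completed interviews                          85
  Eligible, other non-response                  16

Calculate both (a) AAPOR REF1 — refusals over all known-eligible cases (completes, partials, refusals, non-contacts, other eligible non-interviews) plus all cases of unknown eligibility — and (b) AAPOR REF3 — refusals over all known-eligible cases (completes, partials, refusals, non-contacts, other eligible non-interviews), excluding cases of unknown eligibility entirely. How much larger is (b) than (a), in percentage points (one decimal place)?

Refusal or break-off = 24 + 10 = 34
No contact after all attempts = 44 + 1 = 45
Eligibility not determined = 38 + 14 = 52
Ineligible = 21 + 64 = 85
Num: 34
Denom: 85 + 14 + 34 + 45 + 16 + 52 = 246
REF1 = 34 / 246 = 0.1382
Denom: 85 + 14 + 34 + 45 + 16 = 194
REF3 = 34 / 194 = 0.1753
Difference = 17.53 − 13.82 = 3.71 percentage points

3.7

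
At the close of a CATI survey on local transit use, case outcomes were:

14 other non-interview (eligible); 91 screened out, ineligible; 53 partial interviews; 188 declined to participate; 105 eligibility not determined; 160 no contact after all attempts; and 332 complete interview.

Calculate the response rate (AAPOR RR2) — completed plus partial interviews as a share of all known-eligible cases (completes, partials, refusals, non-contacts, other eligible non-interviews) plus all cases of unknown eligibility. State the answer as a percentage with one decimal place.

Num = 332 + 53 = 385
Base = 332 + 53 + 188 + 160 + 14 + 105 = 852
RR2 = 385 / 852 = 0.4519

45.2%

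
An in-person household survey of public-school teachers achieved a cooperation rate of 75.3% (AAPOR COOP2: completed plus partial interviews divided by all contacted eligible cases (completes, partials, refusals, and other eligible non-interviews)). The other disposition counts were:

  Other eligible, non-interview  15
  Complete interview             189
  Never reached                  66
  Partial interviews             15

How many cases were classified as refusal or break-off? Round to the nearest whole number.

Num → 189 + 15 = 204
COOP2 = 204 / D = 0.753
D = 204 / 0.753 = 270.9
Remaining denominator categories sum to 219
refusal or break-off = 270.9 − 219 ≈ 52

52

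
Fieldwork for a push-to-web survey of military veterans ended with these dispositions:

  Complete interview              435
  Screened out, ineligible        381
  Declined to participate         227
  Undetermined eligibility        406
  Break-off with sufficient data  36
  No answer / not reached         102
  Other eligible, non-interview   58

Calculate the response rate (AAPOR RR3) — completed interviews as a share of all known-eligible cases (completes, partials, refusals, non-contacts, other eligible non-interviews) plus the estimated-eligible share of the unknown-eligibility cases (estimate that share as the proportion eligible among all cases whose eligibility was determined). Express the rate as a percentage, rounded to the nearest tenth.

Top → 435
Eligible (known) → 435 + 36 + 227 + 102 + 58 = 858
e = 858 / (858 + 381) = 858 / 1239 = 0.6925
Estimated eligible among unknowns → 0.6925 × 406 = 281.16
Denom → 858 + 281.16 = 1139.16
RR3 = 435 / 1139.16 = 0.3819

38.2%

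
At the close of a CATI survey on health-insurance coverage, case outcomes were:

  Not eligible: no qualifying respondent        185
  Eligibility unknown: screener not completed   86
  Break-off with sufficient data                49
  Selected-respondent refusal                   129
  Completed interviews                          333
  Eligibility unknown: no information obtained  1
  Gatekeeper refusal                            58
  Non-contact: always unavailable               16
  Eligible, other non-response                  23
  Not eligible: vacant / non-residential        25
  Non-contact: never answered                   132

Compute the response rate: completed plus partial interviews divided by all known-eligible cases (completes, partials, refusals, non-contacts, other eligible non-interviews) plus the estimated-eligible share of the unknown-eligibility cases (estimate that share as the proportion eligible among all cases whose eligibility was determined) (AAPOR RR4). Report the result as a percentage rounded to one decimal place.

47.3%

Refused = 58 + 129 = 187
No contact after all attempts = 132 + 16 = 148
Undetermined eligibility = 86 + 1 = 87
Screened out, ineligible = 185 + 25 = 210
Numerator = 333 + 49 = 382
Known eligible = 333 + 49 + 187 + 148 + 23 = 740
e = 740 / (740 + 210) = 740 / 950 = 0.7789
Estimated eligible among unknowns = 0.7789 × 87 = 67.76
Base = 740 + 67.76 = 807.76
RR4 = 382 / 807.76 = 0.4729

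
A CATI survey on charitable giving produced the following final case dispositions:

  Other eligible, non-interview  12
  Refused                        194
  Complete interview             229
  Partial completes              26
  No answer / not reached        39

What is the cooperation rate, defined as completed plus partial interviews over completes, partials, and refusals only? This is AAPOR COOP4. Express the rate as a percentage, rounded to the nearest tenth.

56.8%

Numerator: 229 + 26 = 255
Denominator: 229 + 26 + 194 = 449
COOP4 = 255 / 449 = 0.5679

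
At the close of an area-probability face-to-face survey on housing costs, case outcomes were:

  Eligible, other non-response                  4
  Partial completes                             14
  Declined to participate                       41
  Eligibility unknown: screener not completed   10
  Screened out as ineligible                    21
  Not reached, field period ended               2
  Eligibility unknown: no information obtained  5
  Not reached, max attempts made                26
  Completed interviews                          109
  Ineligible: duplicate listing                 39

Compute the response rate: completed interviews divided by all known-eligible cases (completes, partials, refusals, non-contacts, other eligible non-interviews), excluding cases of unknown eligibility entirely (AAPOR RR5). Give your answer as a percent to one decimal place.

55.6%

Never reached = 2 + 26 = 28
Unknown eligibility = 10 + 5 = 15
Out of scope = 21 + 39 = 60
Numerator → 109
Denom → 109 + 14 + 41 + 28 + 4 = 196
RR5 = 109 / 196 = 0.5561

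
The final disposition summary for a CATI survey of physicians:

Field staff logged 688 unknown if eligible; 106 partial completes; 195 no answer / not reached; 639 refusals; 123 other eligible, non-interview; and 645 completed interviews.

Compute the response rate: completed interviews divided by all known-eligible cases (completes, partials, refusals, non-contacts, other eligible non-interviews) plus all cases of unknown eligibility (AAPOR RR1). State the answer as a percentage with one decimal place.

26.9%

Numerator = 645
Base = 645 + 106 + 639 + 195 + 123 + 688 = 2396
RR1 = 645 / 2396 = 0.2692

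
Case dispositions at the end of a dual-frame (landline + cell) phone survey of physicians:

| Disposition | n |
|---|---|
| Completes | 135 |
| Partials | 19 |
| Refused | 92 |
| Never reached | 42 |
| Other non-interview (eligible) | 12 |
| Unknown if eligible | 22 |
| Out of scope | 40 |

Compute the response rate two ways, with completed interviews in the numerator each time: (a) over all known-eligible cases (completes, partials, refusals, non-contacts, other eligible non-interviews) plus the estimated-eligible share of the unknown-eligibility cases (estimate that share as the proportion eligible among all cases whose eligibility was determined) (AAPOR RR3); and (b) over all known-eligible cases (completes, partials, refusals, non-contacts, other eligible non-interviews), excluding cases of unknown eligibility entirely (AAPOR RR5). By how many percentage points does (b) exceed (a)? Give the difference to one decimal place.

Top → 135
Eligible (known) → 135 + 19 + 92 + 42 + 12 = 300
e = 300 / (300 + 40) = 300 / 340 = 0.8824
Eligible share of unknowns → 0.8824 × 22 = 19.41
Denom → 300 + 19.41 = 319.41
RR3 = 135 / 319.41 = 0.4227
Denom → 135 + 19 + 92 + 42 + 12 = 300
RR5 = 135 / 300 = 0.4500
Difference = 45.00 − 42.27 = 2.73 percentage points

2.7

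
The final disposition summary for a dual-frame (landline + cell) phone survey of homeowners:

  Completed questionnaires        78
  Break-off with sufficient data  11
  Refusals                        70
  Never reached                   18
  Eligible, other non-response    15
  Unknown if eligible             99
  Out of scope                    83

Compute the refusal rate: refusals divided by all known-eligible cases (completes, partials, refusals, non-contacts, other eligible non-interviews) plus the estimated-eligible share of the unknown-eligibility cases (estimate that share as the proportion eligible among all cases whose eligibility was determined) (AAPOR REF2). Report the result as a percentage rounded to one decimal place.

26.8%

Top = 70
Known eligible = 78 + 11 + 70 + 18 + 15 = 192
e = 192 / (192 + 83) = 192 / 275 = 0.6982
Eligible share of unknowns = 0.6982 × 99 = 69.12
Denominator = 192 + 69.12 = 261.12
REF2 = 70 / 261.12 = 0.2681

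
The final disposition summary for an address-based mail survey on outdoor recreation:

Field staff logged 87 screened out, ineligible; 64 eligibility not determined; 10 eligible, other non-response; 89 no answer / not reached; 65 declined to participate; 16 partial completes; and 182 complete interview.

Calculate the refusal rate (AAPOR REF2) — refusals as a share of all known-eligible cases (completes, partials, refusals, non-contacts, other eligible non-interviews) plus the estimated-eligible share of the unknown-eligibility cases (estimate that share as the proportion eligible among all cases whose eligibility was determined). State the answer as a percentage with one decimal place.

15.7%

Numerator: 65
Determined eligible: 182 + 16 + 65 + 89 + 10 = 362
e = 362 / (362 + 87) = 362 / 449 = 0.8062
Estimated eligible among unknowns: 0.8062 × 64 = 51.60
Base: 362 + 51.60 = 413.60
REF2 = 65 / 413.60 = 0.1572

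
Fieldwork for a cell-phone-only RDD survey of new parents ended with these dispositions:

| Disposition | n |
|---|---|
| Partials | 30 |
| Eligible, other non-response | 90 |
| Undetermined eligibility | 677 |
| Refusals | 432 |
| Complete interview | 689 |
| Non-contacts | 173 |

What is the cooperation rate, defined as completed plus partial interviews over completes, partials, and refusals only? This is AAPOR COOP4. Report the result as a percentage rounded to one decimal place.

62.5%

Top = 689 + 30 = 719
Denominator = 689 + 30 + 432 = 1151
COOP4 = 719 / 1151 = 0.6247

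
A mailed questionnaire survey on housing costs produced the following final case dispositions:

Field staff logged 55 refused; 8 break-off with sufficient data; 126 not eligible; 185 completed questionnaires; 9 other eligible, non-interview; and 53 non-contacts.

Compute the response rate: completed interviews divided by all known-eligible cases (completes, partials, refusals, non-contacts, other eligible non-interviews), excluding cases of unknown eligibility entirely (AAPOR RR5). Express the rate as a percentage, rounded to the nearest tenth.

Num → 185
Denominator → 185 + 8 + 55 + 53 + 9 = 310
RR5 = 185 / 310 = 0.5968

59.7%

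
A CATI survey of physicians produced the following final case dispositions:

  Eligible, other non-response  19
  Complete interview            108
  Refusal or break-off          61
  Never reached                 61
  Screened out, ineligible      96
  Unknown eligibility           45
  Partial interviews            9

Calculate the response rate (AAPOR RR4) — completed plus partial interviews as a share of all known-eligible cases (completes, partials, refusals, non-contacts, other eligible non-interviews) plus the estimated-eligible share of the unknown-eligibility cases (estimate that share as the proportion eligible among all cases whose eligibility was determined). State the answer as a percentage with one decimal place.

Num: 108 + 9 = 117
Known eligible: 108 + 9 + 61 + 61 + 19 = 258
e = 258 / (258 + 96) = 258 / 354 = 0.7288
Estimated eligible among unknowns: 0.7288 × 45 = 32.80
Denominator: 258 + 32.80 = 290.80
RR4 = 117 / 290.80 = 0.4023

40.2%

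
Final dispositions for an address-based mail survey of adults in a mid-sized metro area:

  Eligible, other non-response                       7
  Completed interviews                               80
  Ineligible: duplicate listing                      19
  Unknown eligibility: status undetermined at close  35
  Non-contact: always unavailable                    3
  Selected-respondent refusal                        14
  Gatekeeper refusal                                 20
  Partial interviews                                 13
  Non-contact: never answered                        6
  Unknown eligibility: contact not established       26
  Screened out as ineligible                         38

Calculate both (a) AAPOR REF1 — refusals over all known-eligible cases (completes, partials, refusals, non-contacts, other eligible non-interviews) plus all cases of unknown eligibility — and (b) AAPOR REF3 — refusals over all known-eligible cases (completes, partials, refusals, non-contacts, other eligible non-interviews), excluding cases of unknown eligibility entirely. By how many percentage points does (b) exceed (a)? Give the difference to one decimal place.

7.1

Refusal or break-off = 20 + 14 = 34
Non-contacts = 6 + 3 = 9
Eligibility not determined = 26 + 35 = 61
Ineligible = 38 + 19 = 57
Numerator: 34
Base: 80 + 13 + 34 + 9 + 7 + 61 = 204
REF1 = 34 / 204 = 0.1667
Base: 80 + 13 + 34 + 9 + 7 = 143
REF3 = 34 / 143 = 0.2378
Difference = 23.78 − 16.67 = 7.11 percentage points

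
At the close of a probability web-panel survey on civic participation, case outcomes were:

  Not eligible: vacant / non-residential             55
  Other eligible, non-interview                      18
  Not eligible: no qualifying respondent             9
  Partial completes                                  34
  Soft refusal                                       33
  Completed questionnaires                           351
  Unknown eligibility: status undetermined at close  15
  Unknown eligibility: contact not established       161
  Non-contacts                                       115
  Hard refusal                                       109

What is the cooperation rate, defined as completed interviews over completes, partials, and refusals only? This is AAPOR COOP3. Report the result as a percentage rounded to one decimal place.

Refused = 109 + 33 = 142
Unknown if eligible = 161 + 15 = 176
Not eligible = 9 + 55 = 64
Num → 351
Denom → 351 + 34 + 142 = 527
COOP3 = 351 / 527 = 0.6660

66.6%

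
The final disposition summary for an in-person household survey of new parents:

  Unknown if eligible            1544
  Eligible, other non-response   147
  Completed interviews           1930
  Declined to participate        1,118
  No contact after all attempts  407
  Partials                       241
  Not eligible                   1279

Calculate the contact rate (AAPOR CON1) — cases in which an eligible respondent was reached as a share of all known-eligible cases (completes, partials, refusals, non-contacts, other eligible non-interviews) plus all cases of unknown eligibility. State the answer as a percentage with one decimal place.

63.8%

Top → 1930 + 241 + 1118 + 147 = 3436
Denominator → 1930 + 241 + 1118 + 407 + 147 + 1544 = 5387
CON1 = 3436 / 5387 = 0.6378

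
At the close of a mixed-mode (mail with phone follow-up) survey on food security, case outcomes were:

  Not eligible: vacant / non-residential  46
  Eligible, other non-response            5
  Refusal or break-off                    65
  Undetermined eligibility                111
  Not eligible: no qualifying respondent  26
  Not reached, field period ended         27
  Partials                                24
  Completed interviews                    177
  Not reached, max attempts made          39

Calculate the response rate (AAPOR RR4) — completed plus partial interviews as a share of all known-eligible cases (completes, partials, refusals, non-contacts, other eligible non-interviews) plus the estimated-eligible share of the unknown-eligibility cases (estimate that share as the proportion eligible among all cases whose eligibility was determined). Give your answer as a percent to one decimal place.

Never reached = 27 + 39 = 66
Ineligible = 26 + 46 = 72
Numerator = 177 + 24 = 201
Eligible (known) = 177 + 24 + 65 + 66 + 5 = 337
e = 337 / (337 + 72) = 337 / 409 = 0.8240
Eligible share of unknowns = 0.8240 × 111 = 91.46
Denominator = 337 + 91.46 = 428.46
RR4 = 201 / 428.46 = 0.4691

46.9%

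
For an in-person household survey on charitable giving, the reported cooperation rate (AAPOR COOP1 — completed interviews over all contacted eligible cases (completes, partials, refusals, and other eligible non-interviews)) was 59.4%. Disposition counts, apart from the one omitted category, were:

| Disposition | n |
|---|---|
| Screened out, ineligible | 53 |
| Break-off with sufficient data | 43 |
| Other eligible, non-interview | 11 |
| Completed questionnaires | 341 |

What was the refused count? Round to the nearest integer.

COOP1 = 341 / D = 0.594
D = 341 / 0.594 = 574.1
Remaining denominator categories sum to 395
refused = 574.1 − 395 ≈ 179

179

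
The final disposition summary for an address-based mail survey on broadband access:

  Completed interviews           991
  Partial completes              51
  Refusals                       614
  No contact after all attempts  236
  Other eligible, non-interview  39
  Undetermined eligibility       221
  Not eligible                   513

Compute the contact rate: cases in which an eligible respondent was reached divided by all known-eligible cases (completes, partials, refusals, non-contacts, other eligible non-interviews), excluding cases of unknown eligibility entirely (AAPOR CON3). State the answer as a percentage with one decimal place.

87.8%

Num: 991 + 51 + 614 + 39 = 1695
Base: 991 + 51 + 614 + 236 + 39 = 1931
CON3 = 1695 / 1931 = 0.8778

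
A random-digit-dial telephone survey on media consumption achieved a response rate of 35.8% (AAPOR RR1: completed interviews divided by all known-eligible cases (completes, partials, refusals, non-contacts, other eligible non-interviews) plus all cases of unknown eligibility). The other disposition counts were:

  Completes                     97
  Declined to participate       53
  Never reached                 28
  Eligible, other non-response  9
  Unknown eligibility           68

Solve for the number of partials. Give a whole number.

16

RR1 = 97 / D = 0.358
D = 97 / 0.358 = 270.9
Remaining denominator categories sum to 255
partials = 270.9 − 255 ≈ 16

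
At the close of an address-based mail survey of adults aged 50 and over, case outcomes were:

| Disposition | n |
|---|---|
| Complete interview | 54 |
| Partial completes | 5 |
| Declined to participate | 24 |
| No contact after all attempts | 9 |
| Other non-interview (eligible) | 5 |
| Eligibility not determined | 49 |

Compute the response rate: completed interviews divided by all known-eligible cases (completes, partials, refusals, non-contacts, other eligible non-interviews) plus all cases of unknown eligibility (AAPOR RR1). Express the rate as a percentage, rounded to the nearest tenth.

Num: 54
Denom: 54 + 5 + 24 + 9 + 5 + 49 = 146
RR1 = 54 / 146 = 0.3699

37.0%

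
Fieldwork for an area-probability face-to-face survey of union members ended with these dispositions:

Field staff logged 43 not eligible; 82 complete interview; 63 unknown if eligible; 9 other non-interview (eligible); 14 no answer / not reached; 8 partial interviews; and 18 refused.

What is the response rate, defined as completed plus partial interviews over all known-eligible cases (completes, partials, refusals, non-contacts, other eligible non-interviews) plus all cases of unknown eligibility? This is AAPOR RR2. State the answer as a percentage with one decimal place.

46.4%

Numerator → 82 + 8 = 90
Base → 82 + 8 + 18 + 14 + 9 + 63 = 194
RR2 = 90 / 194 = 0.4639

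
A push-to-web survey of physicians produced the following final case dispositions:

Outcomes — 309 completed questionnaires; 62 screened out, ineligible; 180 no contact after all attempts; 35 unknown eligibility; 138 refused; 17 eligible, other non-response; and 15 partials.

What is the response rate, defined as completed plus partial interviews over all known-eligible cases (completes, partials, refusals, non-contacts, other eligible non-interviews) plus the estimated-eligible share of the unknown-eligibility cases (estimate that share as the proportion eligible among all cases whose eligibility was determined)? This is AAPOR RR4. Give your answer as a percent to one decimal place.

Numerator → 309 + 15 = 324
Known eligible → 309 + 15 + 138 + 180 + 17 = 659
e = 659 / (659 + 62) = 659 / 721 = 0.9140
Estimated eligible among unknowns → 0.9140 × 35 = 31.99
Denom → 659 + 31.99 = 690.99
RR4 = 324 / 690.99 = 0.4689

46.9%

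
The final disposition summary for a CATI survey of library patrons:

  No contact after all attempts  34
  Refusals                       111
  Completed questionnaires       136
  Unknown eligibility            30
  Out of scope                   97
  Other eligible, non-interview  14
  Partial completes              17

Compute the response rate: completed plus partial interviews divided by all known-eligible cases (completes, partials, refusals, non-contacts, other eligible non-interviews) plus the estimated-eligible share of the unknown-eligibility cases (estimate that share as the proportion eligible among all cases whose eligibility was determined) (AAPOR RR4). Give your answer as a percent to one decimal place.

45.7%

Top → 136 + 17 = 153
Eligible (known) → 136 + 17 + 111 + 34 + 14 = 312
e = 312 / (312 + 97) = 312 / 409 = 0.7628
e × U → 0.7628 × 30 = 22.88
Denominator → 312 + 22.88 = 334.88
RR4 = 153 / 334.88 = 0.4569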